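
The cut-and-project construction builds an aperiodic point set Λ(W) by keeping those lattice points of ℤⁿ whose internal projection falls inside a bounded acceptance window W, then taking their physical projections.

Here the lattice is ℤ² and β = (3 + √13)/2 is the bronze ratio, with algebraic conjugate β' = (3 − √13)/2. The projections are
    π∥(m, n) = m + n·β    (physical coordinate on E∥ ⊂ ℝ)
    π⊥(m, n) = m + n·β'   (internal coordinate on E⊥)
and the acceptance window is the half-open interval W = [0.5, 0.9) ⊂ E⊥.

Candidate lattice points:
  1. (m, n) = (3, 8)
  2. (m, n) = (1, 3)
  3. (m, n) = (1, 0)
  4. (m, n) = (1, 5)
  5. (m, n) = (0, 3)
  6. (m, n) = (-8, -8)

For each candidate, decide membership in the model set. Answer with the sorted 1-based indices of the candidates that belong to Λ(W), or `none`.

1

Compute β' = (3−√13)/2 = -0.302776, so π⊥(m,n) = m -0.302776·n.
[1] lift (3,8): star map gives 0.577795; window check 0.5 ≤ 0.577795 < 0.9 is true → IN Λ
[2] lift (1,3): star map gives 0.091673; window check 0.5 ≤ 0.091673 < 0.9 is false → out
[3] lift (1,0): star map gives 1.000000; window check 0.5 ≤ 1.000000 < 0.9 is false → out
[4] lift (1,5): star map gives -0.513878; window check 0.5 ≤ -0.513878 < 0.9 is false → out
[5] lift (0,3): star map gives -0.908327; window check 0.5 ≤ -0.908327 < 0.9 is false → out
[6] lift (-8,-8): star map gives -5.577795; window check 0.5 ≤ -5.577795 < 0.9 is false → out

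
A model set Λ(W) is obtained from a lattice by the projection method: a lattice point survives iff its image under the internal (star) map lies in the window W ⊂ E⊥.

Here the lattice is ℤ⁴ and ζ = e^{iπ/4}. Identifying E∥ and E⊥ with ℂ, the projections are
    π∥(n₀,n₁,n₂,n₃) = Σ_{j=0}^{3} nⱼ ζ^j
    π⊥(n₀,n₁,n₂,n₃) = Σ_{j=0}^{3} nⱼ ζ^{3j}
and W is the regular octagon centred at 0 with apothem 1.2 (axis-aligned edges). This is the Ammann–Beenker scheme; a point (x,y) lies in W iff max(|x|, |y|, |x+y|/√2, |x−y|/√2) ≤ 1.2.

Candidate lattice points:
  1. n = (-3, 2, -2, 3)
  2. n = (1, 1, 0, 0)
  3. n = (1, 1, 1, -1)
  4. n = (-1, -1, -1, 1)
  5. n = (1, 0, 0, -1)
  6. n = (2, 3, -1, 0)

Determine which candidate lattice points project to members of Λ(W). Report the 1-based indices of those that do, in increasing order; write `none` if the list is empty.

Internal map: ζ^{3j} for j=0..3 gives (1,0), (−√2/2,√2/2), (0,−1), (√2/2,√2/2).
candidate 1: n = (-3, 2, -2, 3) → π⊥ ≈ (-2.2929, +5.5355); max(|x|,|y|,|x±y|/√2) = 5.5355 > 1.2 ⇒ ∉ W
candidate 2: n = (1, 1, 0, 0) → π⊥ ≈ (+0.2929, +0.7071); max(|x|,|y|,|x±y|/√2) = 0.7071 ≤ 1.2 ⇒ ∈ W
candidate 3: n = (1, 1, 1, -1) → π⊥ ≈ (-0.4142, -1.0000); max(|x|,|y|,|x±y|/√2) = 1.0000 ≤ 1.2 ⇒ ∈ W
candidate 4: n = (-1, -1, -1, 1) → π⊥ ≈ (+0.4142, +1.0000); max(|x|,|y|,|x±y|/√2) = 1.0000 ≤ 1.2 ⇒ ∈ W
candidate 5: n = (1, 0, 0, -1) → π⊥ ≈ (+0.2929, -0.7071); max(|x|,|y|,|x±y|/√2) = 0.7071 ≤ 1.2 ⇒ ∈ W
candidate 6: n = (2, 3, -1, 0) → π⊥ ≈ (-0.1213, +3.1213); max(|x|,|y|,|x±y|/√2) = 3.1213 > 1.2 ⇒ ∉ W

2, 3, 4, 5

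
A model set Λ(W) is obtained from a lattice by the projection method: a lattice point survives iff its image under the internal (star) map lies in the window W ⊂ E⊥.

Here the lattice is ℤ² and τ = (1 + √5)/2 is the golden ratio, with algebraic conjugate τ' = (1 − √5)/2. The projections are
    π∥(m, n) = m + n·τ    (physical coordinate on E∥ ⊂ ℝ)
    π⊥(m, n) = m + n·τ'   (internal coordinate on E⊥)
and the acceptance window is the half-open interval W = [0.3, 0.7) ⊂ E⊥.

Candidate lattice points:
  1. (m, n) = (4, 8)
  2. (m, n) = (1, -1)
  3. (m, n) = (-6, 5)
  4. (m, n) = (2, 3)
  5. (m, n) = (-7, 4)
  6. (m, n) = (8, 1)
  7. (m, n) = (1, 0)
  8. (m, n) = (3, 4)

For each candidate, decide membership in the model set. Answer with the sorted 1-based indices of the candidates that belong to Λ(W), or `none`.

8

τ' = (1−√5)/2 ≈ -0.61803.
#1 (4,8): internal coord 4 + (8)·τ' = -0.94427; -0.94427 ∉ [0.3, 0.7) → out
#2 (1,-1): internal coord 1 + (-1)·τ' = +1.61803; +1.61803 ∉ [0.3, 0.7) → out
#3 (-6,5): internal coord -6 + (5)·τ' = -9.09017; -9.09017 ∉ [0.3, 0.7) → out
#4 (2,3): internal coord 2 + (3)·τ' = +0.14590; +0.14590 ∉ [0.3, 0.7) → out
#5 (-7,4): internal coord -7 + (4)·τ' = -9.47214; -9.47214 ∉ [0.3, 0.7) → out
#6 (8,1): internal coord 8 + (1)·τ' = +7.38197; +7.38197 ∉ [0.3, 0.7) → out
#7 (1,0): internal coord 1 + (0)·τ' = +1.00000; +1.00000 ∉ [0.3, 0.7) → out
#8 (3,4): internal coord 3 + (4)·τ' = +0.52786; +0.52786 ∈ [0.3, 0.7) → IN Λ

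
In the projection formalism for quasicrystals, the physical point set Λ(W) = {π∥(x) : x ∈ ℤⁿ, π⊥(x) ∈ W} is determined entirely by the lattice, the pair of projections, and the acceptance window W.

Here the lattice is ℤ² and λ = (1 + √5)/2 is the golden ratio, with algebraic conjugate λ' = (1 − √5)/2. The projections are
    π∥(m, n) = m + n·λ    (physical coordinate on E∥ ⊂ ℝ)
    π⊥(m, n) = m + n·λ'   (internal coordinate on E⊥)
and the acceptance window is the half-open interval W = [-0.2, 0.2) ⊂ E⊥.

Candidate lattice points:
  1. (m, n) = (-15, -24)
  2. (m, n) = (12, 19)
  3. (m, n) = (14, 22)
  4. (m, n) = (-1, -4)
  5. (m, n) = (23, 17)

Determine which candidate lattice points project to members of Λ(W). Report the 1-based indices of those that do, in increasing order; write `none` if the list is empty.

1

Compute λ' = (1−√5)/2 = -0.6180, so π⊥(m,n) = m -0.6180·n.
candidate 1: (m,n)=(-15,-24) → π∥ = -15-24·λ ≈ -53.8328, π⊥ = -15-24·λ' ≈ -0.1672 ∈ [-0.2, 0.2) ⇒ IN Λ
candidate 2: (m,n)=(12,19) → π∥ = 12+19·λ ≈ 42.7426, π⊥ = 12+19·λ' ≈ 0.2574 ∉ [-0.2, 0.2) ⇒ out
candidate 3: (m,n)=(14,22) → π∥ = 14+22·λ ≈ 49.5967, π⊥ = 14+22·λ' ≈ 0.4033 ∉ [-0.2, 0.2) ⇒ out
candidate 4: (m,n)=(-1,-4) → π∥ = -1-4·λ ≈ -7.4721, π⊥ = -1-4·λ' ≈ 1.4721 ∉ [-0.2, 0.2) ⇒ out
candidate 5: (m,n)=(23,17) → π∥ = 23+17·λ ≈ 50.5066, π⊥ = 23+17·λ' ≈ 12.4934 ∉ [-0.2, 0.2) ⇒ out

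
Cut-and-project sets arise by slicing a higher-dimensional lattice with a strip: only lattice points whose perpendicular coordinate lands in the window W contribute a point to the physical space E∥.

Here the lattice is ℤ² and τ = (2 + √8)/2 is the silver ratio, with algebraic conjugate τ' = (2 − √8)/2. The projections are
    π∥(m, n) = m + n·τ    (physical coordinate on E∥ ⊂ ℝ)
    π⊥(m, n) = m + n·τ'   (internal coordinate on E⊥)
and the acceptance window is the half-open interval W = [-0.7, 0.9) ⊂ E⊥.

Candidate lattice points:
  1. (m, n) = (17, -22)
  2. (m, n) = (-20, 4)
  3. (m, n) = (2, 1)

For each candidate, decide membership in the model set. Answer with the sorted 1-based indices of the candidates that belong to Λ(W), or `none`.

Numerically τ ≈ 2.4142 and τ' = −1/τ ≈ -0.4142.
[1] lift (17,-22): star map gives 26.1127; window check -0.7 ≤ 26.1127 < 0.9 is false → out
[2] lift (-20,4): star map gives -21.6569; window check -0.7 ≤ -21.6569 < 0.9 is false → out
[3] lift (2,1): star map gives 1.5858; window check -0.7 ≤ 1.5858 < 0.9 is false → out

none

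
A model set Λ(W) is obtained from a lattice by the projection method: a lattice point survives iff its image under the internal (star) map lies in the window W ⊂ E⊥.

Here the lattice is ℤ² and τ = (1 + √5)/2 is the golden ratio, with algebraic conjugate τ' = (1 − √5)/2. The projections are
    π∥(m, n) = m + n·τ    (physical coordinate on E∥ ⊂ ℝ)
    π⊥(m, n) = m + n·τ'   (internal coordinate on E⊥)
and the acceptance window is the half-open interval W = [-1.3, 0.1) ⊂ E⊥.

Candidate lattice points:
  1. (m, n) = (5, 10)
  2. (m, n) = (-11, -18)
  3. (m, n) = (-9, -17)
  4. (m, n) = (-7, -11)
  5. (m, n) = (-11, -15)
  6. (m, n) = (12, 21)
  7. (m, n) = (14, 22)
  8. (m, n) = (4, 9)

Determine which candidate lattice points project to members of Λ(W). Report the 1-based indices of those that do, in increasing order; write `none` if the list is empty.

1, 4, 6

τ' = (1−√5)/2 ≈ -0.618034.
#1 (5,10): internal coord 5 + (10)·τ' = -1.180340; -1.180340 ∈ [-1.3, 0.1) → IN Λ
#2 (-11,-18): internal coord -11 + (-18)·τ' = +0.124612; +0.124612 ∉ [-1.3, 0.1) → out
#3 (-9,-17): internal coord -9 + (-17)·τ' = +1.506578; +1.506578 ∉ [-1.3, 0.1) → out
#4 (-7,-11): internal coord -7 + (-11)·τ' = -0.201626; -0.201626 ∈ [-1.3, 0.1) → IN Λ
#5 (-11,-15): internal coord -11 + (-15)·τ' = -1.729490; -1.729490 ∉ [-1.3, 0.1) → out
#6 (12,21): internal coord 12 + (21)·τ' = -0.978714; -0.978714 ∈ [-1.3, 0.1) → IN Λ
#7 (14,22): internal coord 14 + (22)·τ' = +0.403252; +0.403252 ∉ [-1.3, 0.1) → out
#8 (4,9): internal coord 4 + (9)·τ' = -1.562306; -1.562306 ∉ [-1.3, 0.1) → out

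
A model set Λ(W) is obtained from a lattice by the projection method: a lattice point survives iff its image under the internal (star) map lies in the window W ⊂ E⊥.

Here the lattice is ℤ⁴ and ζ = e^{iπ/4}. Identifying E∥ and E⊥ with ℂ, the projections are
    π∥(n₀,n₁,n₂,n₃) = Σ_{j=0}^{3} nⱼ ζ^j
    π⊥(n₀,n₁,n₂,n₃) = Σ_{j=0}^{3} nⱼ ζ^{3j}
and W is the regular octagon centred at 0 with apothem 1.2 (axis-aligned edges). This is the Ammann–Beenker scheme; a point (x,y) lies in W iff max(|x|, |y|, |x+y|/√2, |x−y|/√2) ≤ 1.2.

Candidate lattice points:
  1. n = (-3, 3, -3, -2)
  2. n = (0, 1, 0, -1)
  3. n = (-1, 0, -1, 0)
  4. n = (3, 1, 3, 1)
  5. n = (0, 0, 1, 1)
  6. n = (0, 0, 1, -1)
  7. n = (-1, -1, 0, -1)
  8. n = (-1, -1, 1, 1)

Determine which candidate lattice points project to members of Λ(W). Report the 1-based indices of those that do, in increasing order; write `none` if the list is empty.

5, 8

With ζ = e^{iπ/4} the internal vectors are ζ^0,ζ^3,ζ^6,ζ^9.
candidate 1: n = (-3, 3, -3, -2) → π⊥ ≈ (-6.535534, +3.707107); max(|x|,|y|,|x±y|/√2) = 7.242641 > 1.2 ⇒ ∉ W
candidate 2: n = (0, 1, 0, -1) → π⊥ ≈ (-1.414214, +0.000000); max(|x|,|y|,|x±y|/√2) = 1.414214 > 1.2 ⇒ ∉ W
candidate 3: n = (-1, 0, -1, 0) → π⊥ ≈ (-1.000000, +1.000000); max(|x|,|y|,|x±y|/√2) = 1.414214 > 1.2 ⇒ ∉ W
candidate 4: n = (3, 1, 3, 1) → π⊥ ≈ (+3.000000, -1.585786); max(|x|,|y|,|x±y|/√2) = 3.242641 > 1.2 ⇒ ∉ W
candidate 5: n = (0, 0, 1, 1) → π⊥ ≈ (+0.707107, -0.292893); max(|x|,|y|,|x±y|/√2) = 0.707107 ≤ 1.2 ⇒ ∈ W
candidate 6: n = (0, 0, 1, -1) → π⊥ ≈ (-0.707107, -1.707107); max(|x|,|y|,|x±y|/√2) = 1.707107 > 1.2 ⇒ ∉ W
candidate 7: n = (-1, -1, 0, -1) → π⊥ ≈ (-1.000000, -1.414214); max(|x|,|y|,|x±y|/√2) = 1.707107 > 1.2 ⇒ ∉ W
candidate 8: n = (-1, -1, 1, 1) → π⊥ ≈ (+0.414214, -1.000000); max(|x|,|y|,|x±y|/√2) = 1.000000 ≤ 1.2 ⇒ ∈ W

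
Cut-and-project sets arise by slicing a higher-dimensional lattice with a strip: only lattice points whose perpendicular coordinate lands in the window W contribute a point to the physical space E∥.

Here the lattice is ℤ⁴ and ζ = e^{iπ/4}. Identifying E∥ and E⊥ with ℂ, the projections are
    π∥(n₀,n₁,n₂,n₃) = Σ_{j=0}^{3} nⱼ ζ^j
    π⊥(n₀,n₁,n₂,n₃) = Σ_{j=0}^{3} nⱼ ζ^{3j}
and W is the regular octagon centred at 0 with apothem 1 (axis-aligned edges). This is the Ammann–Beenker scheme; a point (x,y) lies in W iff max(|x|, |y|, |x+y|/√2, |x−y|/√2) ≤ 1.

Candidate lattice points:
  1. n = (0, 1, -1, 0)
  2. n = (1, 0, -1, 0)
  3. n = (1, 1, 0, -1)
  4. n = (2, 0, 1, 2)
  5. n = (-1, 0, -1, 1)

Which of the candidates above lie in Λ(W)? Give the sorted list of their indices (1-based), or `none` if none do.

3

With ζ = e^{iπ/4} the internal vectors are ζ^0,ζ^3,ζ^6,ζ^9.
candidate 1: n = (0, 1, -1, 0) → π⊥ ≈ (-0.7071, +1.7071); max(|x|,|y|,|x±y|/√2) = 1.7071 > 1 ⇒ ∉ W
candidate 2: n = (1, 0, -1, 0) → π⊥ ≈ (+1.0000, +1.0000); max(|x|,|y|,|x±y|/√2) = 1.4142 > 1 ⇒ ∉ W
candidate 3: n = (1, 1, 0, -1) → π⊥ ≈ (-0.4142, +0.0000); max(|x|,|y|,|x±y|/√2) = 0.4142 ≤ 1 ⇒ ∈ W
candidate 4: n = (2, 0, 1, 2) → π⊥ ≈ (+3.4142, +0.4142); max(|x|,|y|,|x±y|/√2) = 3.4142 > 1 ⇒ ∉ W
candidate 5: n = (-1, 0, -1, 1) → π⊥ ≈ (-0.2929, +1.7071); max(|x|,|y|,|x±y|/√2) = 1.7071 > 1 ⇒ ∉ W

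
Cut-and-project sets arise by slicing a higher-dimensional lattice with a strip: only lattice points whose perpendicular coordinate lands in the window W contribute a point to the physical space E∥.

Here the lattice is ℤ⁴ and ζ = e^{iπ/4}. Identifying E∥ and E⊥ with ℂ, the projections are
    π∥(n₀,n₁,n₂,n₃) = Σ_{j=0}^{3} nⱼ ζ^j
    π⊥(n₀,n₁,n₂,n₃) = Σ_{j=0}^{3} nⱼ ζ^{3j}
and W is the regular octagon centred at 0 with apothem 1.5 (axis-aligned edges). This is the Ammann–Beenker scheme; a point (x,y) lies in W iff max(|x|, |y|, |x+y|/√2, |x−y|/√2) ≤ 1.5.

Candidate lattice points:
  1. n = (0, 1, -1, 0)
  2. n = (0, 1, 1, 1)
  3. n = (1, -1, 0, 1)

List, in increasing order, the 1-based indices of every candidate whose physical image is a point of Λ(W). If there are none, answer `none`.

Internal map: ζ^{3j} for j=0..3 gives (1,0), (−√2/2,√2/2), (0,−1), (√2/2,√2/2).
#1 (0, 1, -1, 0): internal (-0.7071, 1.7071); octagon support 1.7071 vs apothem 1.5 → ∉ W
#2 (0, 1, 1, 1): internal (0.0000, 0.4142); octagon support 0.4142 vs apothem 1.5 → ∈ W
#3 (1, -1, 0, 1): internal (2.4142, 0.0000); octagon support 2.4142 vs apothem 1.5 → ∉ W

2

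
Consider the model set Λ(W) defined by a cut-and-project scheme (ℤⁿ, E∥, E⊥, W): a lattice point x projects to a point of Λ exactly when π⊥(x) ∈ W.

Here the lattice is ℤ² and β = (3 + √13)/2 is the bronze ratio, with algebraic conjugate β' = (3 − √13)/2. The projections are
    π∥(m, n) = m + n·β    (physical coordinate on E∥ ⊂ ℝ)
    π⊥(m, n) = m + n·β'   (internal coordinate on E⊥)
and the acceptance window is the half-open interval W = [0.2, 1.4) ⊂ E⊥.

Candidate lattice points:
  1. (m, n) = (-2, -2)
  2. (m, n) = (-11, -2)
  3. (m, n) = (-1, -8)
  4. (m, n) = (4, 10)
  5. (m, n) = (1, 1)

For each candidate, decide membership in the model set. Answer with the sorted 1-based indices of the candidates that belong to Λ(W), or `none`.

4, 5

Compute β' = (3−√13)/2 = -0.3028, so π⊥(m,n) = m -0.3028·n.
[1] lift (-2,-2): star map gives -1.3944; window check 0.2 ≤ -1.3944 < 1.4 is false → out
[2] lift (-11,-2): star map gives -10.3944; window check 0.2 ≤ -10.3944 < 1.4 is false → out
[3] lift (-1,-8): star map gives 1.4222; window check 0.2 ≤ 1.4222 < 1.4 is false → out
[4] lift (4,10): star map gives 0.9722; window check 0.2 ≤ 0.9722 < 1.4 is true → IN Λ
[5] lift (1,1): star map gives 0.6972; window check 0.2 ≤ 0.6972 < 1.4 is true → IN Λ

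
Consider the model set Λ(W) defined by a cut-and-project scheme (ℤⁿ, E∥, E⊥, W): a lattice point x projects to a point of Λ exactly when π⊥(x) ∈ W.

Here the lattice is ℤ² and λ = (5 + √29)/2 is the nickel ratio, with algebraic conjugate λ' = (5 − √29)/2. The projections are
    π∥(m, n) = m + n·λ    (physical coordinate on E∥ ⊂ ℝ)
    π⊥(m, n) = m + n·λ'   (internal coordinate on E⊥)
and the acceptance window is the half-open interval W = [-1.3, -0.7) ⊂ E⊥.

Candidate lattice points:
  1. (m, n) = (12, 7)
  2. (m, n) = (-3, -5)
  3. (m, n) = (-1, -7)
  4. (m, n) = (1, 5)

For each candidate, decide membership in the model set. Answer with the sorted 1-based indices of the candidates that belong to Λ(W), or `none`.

none

Compute λ' = (5−√29)/2 = -0.192582, so π⊥(m,n) = m -0.192582·n.
#1 (12,7): internal coord 12 + (7)·λ' = +10.651923; +10.651923 ∉ [-1.3, -0.7) → out
#2 (-3,-5): internal coord -3 + (-5)·λ' = -2.037088; -2.037088 ∉ [-1.3, -0.7) → out
#3 (-1,-7): internal coord -1 + (-7)·λ' = +0.348077; +0.348077 ∉ [-1.3, -0.7) → out
#4 (1,5): internal coord 1 + (5)·λ' = +0.037088; +0.037088 ∉ [-1.3, -0.7) → out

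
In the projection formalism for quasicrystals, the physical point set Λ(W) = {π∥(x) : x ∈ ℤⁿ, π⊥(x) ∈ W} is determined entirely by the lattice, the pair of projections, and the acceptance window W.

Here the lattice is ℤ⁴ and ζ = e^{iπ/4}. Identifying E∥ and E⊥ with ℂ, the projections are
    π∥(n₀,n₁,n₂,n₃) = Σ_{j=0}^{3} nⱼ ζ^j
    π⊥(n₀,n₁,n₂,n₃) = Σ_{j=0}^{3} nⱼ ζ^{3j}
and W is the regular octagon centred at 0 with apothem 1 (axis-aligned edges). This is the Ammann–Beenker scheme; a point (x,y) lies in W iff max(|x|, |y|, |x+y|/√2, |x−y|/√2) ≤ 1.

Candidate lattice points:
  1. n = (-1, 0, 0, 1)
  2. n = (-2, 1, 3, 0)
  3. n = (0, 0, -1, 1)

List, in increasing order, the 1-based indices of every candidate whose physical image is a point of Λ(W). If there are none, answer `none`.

1

π⊥(n) = n₀ + n₁ζ³ + n₂ζ⁶ + n₃ζ⁹ where ζ = e^{iπ/4}.
#1 (-1, 0, 0, 1): internal (-0.292893, 0.707107); octagon support 0.707107 vs apothem 1 → ∈ W
#2 (-2, 1, 3, 0): internal (-2.707107, -2.292893); octagon support 3.535534 vs apothem 1 → ∉ W
#3 (0, 0, -1, 1): internal (0.707107, 1.707107); octagon support 1.707107 vs apothem 1 → ∉ W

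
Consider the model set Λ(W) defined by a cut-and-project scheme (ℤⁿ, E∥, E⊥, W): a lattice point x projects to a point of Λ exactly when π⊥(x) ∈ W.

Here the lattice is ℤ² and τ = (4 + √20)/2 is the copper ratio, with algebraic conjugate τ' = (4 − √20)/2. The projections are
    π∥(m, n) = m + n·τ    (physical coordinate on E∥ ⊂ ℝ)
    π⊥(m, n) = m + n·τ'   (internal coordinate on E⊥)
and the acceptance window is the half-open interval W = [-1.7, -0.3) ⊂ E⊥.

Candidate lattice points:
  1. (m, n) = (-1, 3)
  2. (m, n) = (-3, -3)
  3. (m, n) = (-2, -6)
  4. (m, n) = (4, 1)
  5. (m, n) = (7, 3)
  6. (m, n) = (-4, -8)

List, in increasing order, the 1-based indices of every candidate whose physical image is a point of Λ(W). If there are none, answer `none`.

3

Numerically τ ≈ 4.23607 and τ' = −1/τ ≈ -0.23607.
candidate 1: (m,n)=(-1,3) → π∥ = -1+3·τ ≈ 11.70820, π⊥ = -1+3·τ' ≈ -1.70820 ∉ [-1.7, -0.3) ⇒ out
candidate 2: (m,n)=(-3,-3) → π∥ = -3-3·τ ≈ -15.70820, π⊥ = -3-3·τ' ≈ -2.29180 ∉ [-1.7, -0.3) ⇒ out
candidate 3: (m,n)=(-2,-6) → π∥ = -2-6·τ ≈ -27.41641, π⊥ = -2-6·τ' ≈ -0.58359 ∈ [-1.7, -0.3) ⇒ IN Λ
candidate 4: (m,n)=(4,1) → π∥ = 4+1·τ ≈ 8.23607, π⊥ = 4+1·τ' ≈ 3.76393 ∉ [-1.7, -0.3) ⇒ out
candidate 5: (m,n)=(7,3) → π∥ = 7+3·τ ≈ 19.70820, π⊥ = 7+3·τ' ≈ 6.29180 ∉ [-1.7, -0.3) ⇒ out
candidate 6: (m,n)=(-4,-8) → π∥ = -4-8·τ ≈ -37.88854, π⊥ = -4-8·τ' ≈ -2.11146 ∉ [-1.7, -0.3) ⇒ out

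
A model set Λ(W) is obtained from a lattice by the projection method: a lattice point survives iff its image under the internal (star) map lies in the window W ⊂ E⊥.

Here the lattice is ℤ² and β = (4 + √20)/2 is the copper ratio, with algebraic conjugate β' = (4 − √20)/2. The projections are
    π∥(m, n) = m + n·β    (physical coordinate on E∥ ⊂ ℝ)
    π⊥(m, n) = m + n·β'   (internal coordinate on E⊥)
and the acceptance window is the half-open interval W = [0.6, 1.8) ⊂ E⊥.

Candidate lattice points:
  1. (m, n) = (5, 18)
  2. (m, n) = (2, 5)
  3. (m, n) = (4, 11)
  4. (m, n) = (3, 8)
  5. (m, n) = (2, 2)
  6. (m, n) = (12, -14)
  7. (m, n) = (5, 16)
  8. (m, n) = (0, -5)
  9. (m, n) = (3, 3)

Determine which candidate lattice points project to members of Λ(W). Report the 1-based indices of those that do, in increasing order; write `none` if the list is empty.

1, 2, 3, 4, 5, 7, 8

Compute β' = (4−√20)/2 = -0.236068, so π⊥(m,n) = m -0.236068·n.
candidate 1: (m,n)=(5,18) → π∥ = 5+18·β ≈ 81.249224, π⊥ = 5+18·β' ≈ 0.750776 ∈ [0.6, 1.8) ⇒ IN Λ
candidate 2: (m,n)=(2,5) → π∥ = 2+5·β ≈ 23.180340, π⊥ = 2+5·β' ≈ 0.819660 ∈ [0.6, 1.8) ⇒ IN Λ
candidate 3: (m,n)=(4,11) → π∥ = 4+11·β ≈ 50.596748, π⊥ = 4+11·β' ≈ 1.403252 ∈ [0.6, 1.8) ⇒ IN Λ
candidate 4: (m,n)=(3,8) → π∥ = 3+8·β ≈ 36.888544, π⊥ = 3+8·β' ≈ 1.111456 ∈ [0.6, 1.8) ⇒ IN Λ
candidate 5: (m,n)=(2,2) → π∥ = 2+2·β ≈ 10.472136, π⊥ = 2+2·β' ≈ 1.527864 ∈ [0.6, 1.8) ⇒ IN Λ
candidate 6: (m,n)=(12,-14) → π∥ = 12-14·β ≈ -47.304952, π⊥ = 12-14·β' ≈ 15.304952 ∉ [0.6, 1.8) ⇒ out
candidate 7: (m,n)=(5,16) → π∥ = 5+16·β ≈ 72.777088, π⊥ = 5+16·β' ≈ 1.222912 ∈ [0.6, 1.8) ⇒ IN Λ
candidate 8: (m,n)=(0,-5) → π∥ = 0-5·β ≈ -21.180340, π⊥ = 0-5·β' ≈ 1.180340 ∈ [0.6, 1.8) ⇒ IN Λ
candidate 9: (m,n)=(3,3) → π∥ = 3+3·β ≈ 15.708204, π⊥ = 3+3·β' ≈ 2.291796 ∉ [0.6, 1.8) ⇒ out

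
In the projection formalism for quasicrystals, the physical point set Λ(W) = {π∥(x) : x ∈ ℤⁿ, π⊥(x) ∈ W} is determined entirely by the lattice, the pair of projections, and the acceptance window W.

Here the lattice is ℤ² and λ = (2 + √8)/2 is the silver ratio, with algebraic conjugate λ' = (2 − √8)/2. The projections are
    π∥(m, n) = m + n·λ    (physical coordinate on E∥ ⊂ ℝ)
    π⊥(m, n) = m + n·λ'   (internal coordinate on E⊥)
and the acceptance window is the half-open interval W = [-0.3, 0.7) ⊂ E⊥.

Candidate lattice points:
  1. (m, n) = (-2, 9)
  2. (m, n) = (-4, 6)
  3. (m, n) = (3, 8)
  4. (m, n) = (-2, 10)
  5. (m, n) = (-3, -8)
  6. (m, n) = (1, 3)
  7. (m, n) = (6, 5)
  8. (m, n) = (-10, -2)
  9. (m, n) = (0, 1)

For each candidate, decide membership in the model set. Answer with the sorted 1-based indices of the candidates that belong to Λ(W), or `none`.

λ' = (2−√8)/2 ≈ -0.414214.
[1] lift (-2,9): star map gives -5.727922; window check -0.3 ≤ -5.727922 < 0.7 is false → out
[2] lift (-4,6): star map gives -6.485281; window check -0.3 ≤ -6.485281 < 0.7 is false → out
[3] lift (3,8): star map gives -0.313708; window check -0.3 ≤ -0.313708 < 0.7 is false → out
[4] lift (-2,10): star map gives -6.142136; window check -0.3 ≤ -6.142136 < 0.7 is false → out
[5] lift (-3,-8): star map gives 0.313708; window check -0.3 ≤ 0.313708 < 0.7 is true → IN Λ
[6] lift (1,3): star map gives -0.242641; window check -0.3 ≤ -0.242641 < 0.7 is true → IN Λ
[7] lift (6,5): star map gives 3.928932; window check -0.3 ≤ 3.928932 < 0.7 is false → out
[8] lift (-10,-2): star map gives -9.171573; window check -0.3 ≤ -9.171573 < 0.7 is false → out
[9] lift (0,1): star map gives -0.414214; window check -0.3 ≤ -0.414214 < 0.7 is false → out

5, 6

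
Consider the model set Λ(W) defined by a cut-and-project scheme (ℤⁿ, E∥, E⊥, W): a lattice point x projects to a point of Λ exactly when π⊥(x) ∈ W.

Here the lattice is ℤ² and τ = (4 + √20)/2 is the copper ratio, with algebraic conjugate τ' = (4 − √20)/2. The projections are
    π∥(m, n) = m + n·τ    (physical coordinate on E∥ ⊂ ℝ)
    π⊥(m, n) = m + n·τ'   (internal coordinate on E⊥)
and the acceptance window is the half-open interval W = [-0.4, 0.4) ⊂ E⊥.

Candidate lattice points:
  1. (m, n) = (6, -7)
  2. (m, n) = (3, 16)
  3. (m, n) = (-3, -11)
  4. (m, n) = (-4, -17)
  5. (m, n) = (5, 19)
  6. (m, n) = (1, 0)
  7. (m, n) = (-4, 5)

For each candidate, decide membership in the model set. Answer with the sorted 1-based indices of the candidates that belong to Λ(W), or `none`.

4

Compute τ' = (4−√20)/2 = -0.236068, so π⊥(m,n) = m -0.236068·n.
candidate 1: (m,n)=(6,-7) → π∥ = 6-7·τ ≈ -23.652476, π⊥ = 6-7·τ' ≈ 7.652476 ∉ [-0.4, 0.4) ⇒ out
candidate 2: (m,n)=(3,16) → π∥ = 3+16·τ ≈ 70.777088, π⊥ = 3+16·τ' ≈ -0.777088 ∉ [-0.4, 0.4) ⇒ out
candidate 3: (m,n)=(-3,-11) → π∥ = -3-11·τ ≈ -49.596748, π⊥ = -3-11·τ' ≈ -0.403252 ∉ [-0.4, 0.4) ⇒ out
candidate 4: (m,n)=(-4,-17) → π∥ = -4-17·τ ≈ -76.013156, π⊥ = -4-17·τ' ≈ 0.013156 ∈ [-0.4, 0.4) ⇒ IN Λ
candidate 5: (m,n)=(5,19) → π∥ = 5+19·τ ≈ 85.485292, π⊥ = 5+19·τ' ≈ 0.514708 ∉ [-0.4, 0.4) ⇒ out
candidate 6: (m,n)=(1,0) → π∥ = 1+0·τ ≈ 1.000000, π⊥ = 1+0·τ' ≈ 1.000000 ∉ [-0.4, 0.4) ⇒ out
candidate 7: (m,n)=(-4,5) → π∥ = -4+5·τ ≈ 17.180340, π⊥ = -4+5·τ' ≈ -5.180340 ∉ [-0.4, 0.4) ⇒ out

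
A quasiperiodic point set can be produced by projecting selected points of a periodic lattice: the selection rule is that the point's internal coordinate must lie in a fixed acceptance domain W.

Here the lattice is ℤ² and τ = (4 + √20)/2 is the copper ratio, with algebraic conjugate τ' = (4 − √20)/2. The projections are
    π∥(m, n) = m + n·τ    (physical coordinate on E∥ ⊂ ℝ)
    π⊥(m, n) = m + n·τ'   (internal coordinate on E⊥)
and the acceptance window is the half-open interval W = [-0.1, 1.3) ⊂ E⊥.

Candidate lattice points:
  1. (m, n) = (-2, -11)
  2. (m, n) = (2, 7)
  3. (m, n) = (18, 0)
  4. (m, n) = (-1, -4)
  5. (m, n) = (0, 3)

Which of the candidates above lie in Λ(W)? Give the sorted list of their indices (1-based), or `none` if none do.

1, 2, 4

Compute τ' = (4−√20)/2 = -0.23607, so π⊥(m,n) = m -0.23607·n.
candidate 1: (m,n)=(-2,-11) → π∥ = -2-11·τ ≈ -48.59675, π⊥ = -2-11·τ' ≈ 0.59675 ∈ [-0.1, 1.3) ⇒ IN Λ
candidate 2: (m,n)=(2,7) → π∥ = 2+7·τ ≈ 31.65248, π⊥ = 2+7·τ' ≈ 0.34752 ∈ [-0.1, 1.3) ⇒ IN Λ
candidate 3: (m,n)=(18,0) → π∥ = 18+0·τ ≈ 18.00000, π⊥ = 18+0·τ' ≈ 18.00000 ∉ [-0.1, 1.3) ⇒ out
candidate 4: (m,n)=(-1,-4) → π∥ = -1-4·τ ≈ -17.94427, π⊥ = -1-4·τ' ≈ -0.05573 ∈ [-0.1, 1.3) ⇒ IN Λ
candidate 5: (m,n)=(0,3) → π∥ = 0+3·τ ≈ 12.70820, π⊥ = 0+3·τ' ≈ -0.70820 ∉ [-0.1, 1.3) ⇒ out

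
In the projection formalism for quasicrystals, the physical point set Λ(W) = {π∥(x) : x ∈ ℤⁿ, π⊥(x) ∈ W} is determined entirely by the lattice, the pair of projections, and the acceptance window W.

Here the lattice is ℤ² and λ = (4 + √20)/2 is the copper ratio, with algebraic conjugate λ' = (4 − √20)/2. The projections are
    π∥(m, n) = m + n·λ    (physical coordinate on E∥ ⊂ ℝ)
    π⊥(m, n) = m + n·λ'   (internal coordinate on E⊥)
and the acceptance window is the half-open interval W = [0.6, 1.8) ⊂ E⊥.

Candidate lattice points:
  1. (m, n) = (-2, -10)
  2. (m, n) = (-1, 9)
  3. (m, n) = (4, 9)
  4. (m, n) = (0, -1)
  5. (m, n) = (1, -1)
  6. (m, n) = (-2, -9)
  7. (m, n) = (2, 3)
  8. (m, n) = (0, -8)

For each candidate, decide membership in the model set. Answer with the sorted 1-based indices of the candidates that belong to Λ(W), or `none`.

Numerically λ ≈ 4.2361 and λ' = −1/λ ≈ -0.2361.
candidate 1: (m,n)=(-2,-10) → π∥ = -2-10·λ ≈ -44.3607, π⊥ = -2-10·λ' ≈ 0.3607 ∉ [0.6, 1.8) ⇒ out
candidate 2: (m,n)=(-1,9) → π∥ = -1+9·λ ≈ 37.1246, π⊥ = -1+9·λ' ≈ -3.1246 ∉ [0.6, 1.8) ⇒ out
candidate 3: (m,n)=(4,9) → π∥ = 4+9·λ ≈ 42.1246, π⊥ = 4+9·λ' ≈ 1.8754 ∉ [0.6, 1.8) ⇒ out
candidate 4: (m,n)=(0,-1) → π∥ = 0-1·λ ≈ -4.2361, π⊥ = 0-1·λ' ≈ 0.2361 ∉ [0.6, 1.8) ⇒ out
candidate 5: (m,n)=(1,-1) → π∥ = 1-1·λ ≈ -3.2361, π⊥ = 1-1·λ' ≈ 1.2361 ∈ [0.6, 1.8) ⇒ IN Λ
candidate 6: (m,n)=(-2,-9) → π∥ = -2-9·λ ≈ -40.1246, π⊥ = -2-9·λ' ≈ 0.1246 ∉ [0.6, 1.8) ⇒ out
candidate 7: (m,n)=(2,3) → π∥ = 2+3·λ ≈ 14.7082, π⊥ = 2+3·λ' ≈ 1.2918 ∈ [0.6, 1.8) ⇒ IN Λ
candidate 8: (m,n)=(0,-8) → π∥ = 0-8·λ ≈ -33.8885, π⊥ = 0-8·λ' ≈ 1.8885 ∉ [0.6, 1.8) ⇒ out

5, 7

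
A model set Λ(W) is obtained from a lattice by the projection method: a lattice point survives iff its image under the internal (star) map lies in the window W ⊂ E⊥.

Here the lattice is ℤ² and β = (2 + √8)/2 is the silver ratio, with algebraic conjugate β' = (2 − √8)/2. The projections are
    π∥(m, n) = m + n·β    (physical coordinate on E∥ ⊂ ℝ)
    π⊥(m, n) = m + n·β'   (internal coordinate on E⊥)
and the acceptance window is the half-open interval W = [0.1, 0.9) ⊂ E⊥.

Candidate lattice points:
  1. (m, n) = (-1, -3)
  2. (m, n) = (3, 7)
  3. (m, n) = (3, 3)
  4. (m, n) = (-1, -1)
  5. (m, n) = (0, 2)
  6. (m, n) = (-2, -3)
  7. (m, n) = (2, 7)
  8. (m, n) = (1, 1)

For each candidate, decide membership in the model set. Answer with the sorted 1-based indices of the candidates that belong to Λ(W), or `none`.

Numerically β ≈ 2.4142 and β' = −1/β ≈ -0.4142.
#1 (-1,-3): internal coord -1 + (-3)·β' = +0.2426; +0.2426 ∈ [0.1, 0.9) → IN Λ
#2 (3,7): internal coord 3 + (7)·β' = +0.1005; +0.1005 ∈ [0.1, 0.9) → IN Λ
#3 (3,3): internal coord 3 + (3)·β' = +1.7574; +1.7574 ∉ [0.1, 0.9) → out
#4 (-1,-1): internal coord -1 + (-1)·β' = -0.5858; -0.5858 ∉ [0.1, 0.9) → out
#5 (0,2): internal coord 0 + (2)·β' = -0.8284; -0.8284 ∉ [0.1, 0.9) → out
#6 (-2,-3): internal coord -2 + (-3)·β' = -0.7574; -0.7574 ∉ [0.1, 0.9) → out
#7 (2,7): internal coord 2 + (7)·β' = -0.8995; -0.8995 ∉ [0.1, 0.9) → out
#8 (1,1): internal coord 1 + (1)·β' = +0.5858; +0.5858 ∈ [0.1, 0.9) → IN Λ

1, 2, 8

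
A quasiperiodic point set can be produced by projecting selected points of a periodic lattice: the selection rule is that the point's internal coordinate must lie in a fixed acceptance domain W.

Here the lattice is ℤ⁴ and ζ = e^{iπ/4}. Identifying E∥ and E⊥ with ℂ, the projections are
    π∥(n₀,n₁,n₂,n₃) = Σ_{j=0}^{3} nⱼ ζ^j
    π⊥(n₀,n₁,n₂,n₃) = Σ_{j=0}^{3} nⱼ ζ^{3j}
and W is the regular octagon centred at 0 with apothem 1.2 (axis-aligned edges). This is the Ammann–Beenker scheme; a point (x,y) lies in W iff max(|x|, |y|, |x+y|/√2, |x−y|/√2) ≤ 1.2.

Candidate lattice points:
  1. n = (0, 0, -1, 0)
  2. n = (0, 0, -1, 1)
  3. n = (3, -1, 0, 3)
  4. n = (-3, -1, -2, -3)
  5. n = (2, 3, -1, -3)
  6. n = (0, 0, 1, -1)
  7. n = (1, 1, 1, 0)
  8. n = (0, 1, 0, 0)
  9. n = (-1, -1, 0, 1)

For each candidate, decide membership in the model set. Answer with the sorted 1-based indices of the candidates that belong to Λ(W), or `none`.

π⊥(n) = n₀ + n₁ζ³ + n₂ζ⁶ + n₃ζ⁹ where ζ = e^{iπ/4}.
candidate 1: n = (0, 0, -1, 0) → π⊥ ≈ (+0.000000, +1.000000); max(|x|,|y|,|x±y|/√2) = 1.000000 ≤ 1.2 ⇒ ∈ W
candidate 2: n = (0, 0, -1, 1) → π⊥ ≈ (+0.707107, +1.707107); max(|x|,|y|,|x±y|/√2) = 1.707107 > 1.2 ⇒ ∉ W
candidate 3: n = (3, -1, 0, 3) → π⊥ ≈ (+5.828427, +1.414214); max(|x|,|y|,|x±y|/√2) = 5.828427 > 1.2 ⇒ ∉ W
candidate 4: n = (-3, -1, -2, -3) → π⊥ ≈ (-4.414214, -0.828427); max(|x|,|y|,|x±y|/√2) = 4.414214 > 1.2 ⇒ ∉ W
candidate 5: n = (2, 3, -1, -3) → π⊥ ≈ (-2.242641, +1.000000); max(|x|,|y|,|x±y|/√2) = 2.292893 > 1.2 ⇒ ∉ W
candidate 6: n = (0, 0, 1, -1) → π⊥ ≈ (-0.707107, -1.707107); max(|x|,|y|,|x±y|/√2) = 1.707107 > 1.2 ⇒ ∉ W
candidate 7: n = (1, 1, 1, 0) → π⊥ ≈ (+0.292893, -0.292893); max(|x|,|y|,|x±y|/√2) = 0.414214 ≤ 1.2 ⇒ ∈ W
candidate 8: n = (0, 1, 0, 0) → π⊥ ≈ (-0.707107, +0.707107); max(|x|,|y|,|x±y|/√2) = 1.000000 ≤ 1.2 ⇒ ∈ W
candidate 9: n = (-1, -1, 0, 1) → π⊥ ≈ (+0.414214, +0.000000); max(|x|,|y|,|x±y|/√2) = 0.414214 ≤ 1.2 ⇒ ∈ W

1, 7, 8, 9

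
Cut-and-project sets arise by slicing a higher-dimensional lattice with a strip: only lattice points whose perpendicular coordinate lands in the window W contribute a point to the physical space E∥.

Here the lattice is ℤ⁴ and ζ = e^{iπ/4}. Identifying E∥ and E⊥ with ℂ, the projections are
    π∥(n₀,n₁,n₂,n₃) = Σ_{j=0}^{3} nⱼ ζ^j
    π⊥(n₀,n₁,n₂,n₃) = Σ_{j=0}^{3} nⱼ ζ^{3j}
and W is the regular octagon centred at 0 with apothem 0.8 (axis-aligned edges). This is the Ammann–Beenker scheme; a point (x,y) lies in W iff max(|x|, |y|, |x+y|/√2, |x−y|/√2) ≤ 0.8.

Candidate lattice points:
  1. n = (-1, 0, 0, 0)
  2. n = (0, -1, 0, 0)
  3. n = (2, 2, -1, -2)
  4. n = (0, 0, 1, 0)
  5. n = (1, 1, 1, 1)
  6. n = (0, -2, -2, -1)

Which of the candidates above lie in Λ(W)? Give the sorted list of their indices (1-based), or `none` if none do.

6

π⊥(n) = n₀ + n₁ζ³ + n₂ζ⁶ + n₃ζ⁹ where ζ = e^{iπ/4}.
candidate 1: n = (-1, 0, 0, 0) → π⊥ ≈ (-1.000000, +0.000000); max(|x|,|y|,|x±y|/√2) = 1.000000 > 0.8 ⇒ ∉ W
candidate 2: n = (0, -1, 0, 0) → π⊥ ≈ (+0.707107, -0.707107); max(|x|,|y|,|x±y|/√2) = 1.000000 > 0.8 ⇒ ∉ W
candidate 3: n = (2, 2, -1, -2) → π⊥ ≈ (-0.828427, +1.000000); max(|x|,|y|,|x±y|/√2) = 1.292893 > 0.8 ⇒ ∉ W
candidate 4: n = (0, 0, 1, 0) → π⊥ ≈ (+0.000000, -1.000000); max(|x|,|y|,|x±y|/√2) = 1.000000 > 0.8 ⇒ ∉ W
candidate 5: n = (1, 1, 1, 1) → π⊥ ≈ (+1.000000, +0.414214); max(|x|,|y|,|x±y|/√2) = 1.000000 > 0.8 ⇒ ∉ W
candidate 6: n = (0, -2, -2, -1) → π⊥ ≈ (+0.707107, -0.121320); max(|x|,|y|,|x±y|/√2) = 0.707107 ≤ 0.8 ⇒ ∈ W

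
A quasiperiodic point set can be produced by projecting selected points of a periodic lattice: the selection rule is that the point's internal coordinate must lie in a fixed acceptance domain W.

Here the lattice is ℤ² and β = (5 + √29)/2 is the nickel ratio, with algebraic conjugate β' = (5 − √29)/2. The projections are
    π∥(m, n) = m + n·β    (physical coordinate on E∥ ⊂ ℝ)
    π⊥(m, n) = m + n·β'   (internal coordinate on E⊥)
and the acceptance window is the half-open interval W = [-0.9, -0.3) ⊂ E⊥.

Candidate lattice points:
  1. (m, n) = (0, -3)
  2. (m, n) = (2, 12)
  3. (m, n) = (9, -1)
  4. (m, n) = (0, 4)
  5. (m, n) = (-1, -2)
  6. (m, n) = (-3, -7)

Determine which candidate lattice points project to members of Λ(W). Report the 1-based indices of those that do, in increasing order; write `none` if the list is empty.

Compute β' = (5−√29)/2 = -0.19258, so π⊥(m,n) = m -0.19258·n.
[1] lift (0,-3): star map gives 0.57775; window check -0.9 ≤ 0.57775 < -0.3 is false → out
[2] lift (2,12): star map gives -0.31099; window check -0.9 ≤ -0.31099 < -0.3 is true → IN Λ
[3] lift (9,-1): star map gives 9.19258; window check -0.9 ≤ 9.19258 < -0.3 is false → out
[4] lift (0,4): star map gives -0.77033; window check -0.9 ≤ -0.77033 < -0.3 is true → IN Λ
[5] lift (-1,-2): star map gives -0.61484; window check -0.9 ≤ -0.61484 < -0.3 is true → IN Λ
[6] lift (-3,-7): star map gives -1.65192; window check -0.9 ≤ -1.65192 < -0.3 is false → out

2, 4, 5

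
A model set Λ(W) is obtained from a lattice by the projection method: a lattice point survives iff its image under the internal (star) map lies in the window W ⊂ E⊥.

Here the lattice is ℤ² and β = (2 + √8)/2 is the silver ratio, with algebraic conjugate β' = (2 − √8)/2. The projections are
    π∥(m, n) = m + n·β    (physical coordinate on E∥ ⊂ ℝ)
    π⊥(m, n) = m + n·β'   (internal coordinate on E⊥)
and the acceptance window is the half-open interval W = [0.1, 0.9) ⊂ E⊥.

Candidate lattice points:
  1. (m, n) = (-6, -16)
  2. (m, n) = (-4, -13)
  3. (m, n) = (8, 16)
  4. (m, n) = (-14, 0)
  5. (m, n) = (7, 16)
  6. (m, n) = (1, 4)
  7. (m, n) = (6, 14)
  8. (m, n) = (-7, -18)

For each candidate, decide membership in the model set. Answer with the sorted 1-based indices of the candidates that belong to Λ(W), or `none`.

Compute β' = (2−√8)/2 = -0.41421, so π⊥(m,n) = m -0.41421·n.
candidate 1: (m,n)=(-6,-16) → π∥ = -6-16·β ≈ -44.62742, π⊥ = -6-16·β' ≈ 0.62742 ∈ [0.1, 0.9) ⇒ IN Λ
candidate 2: (m,n)=(-4,-13) → π∥ = -4-13·β ≈ -35.38478, π⊥ = -4-13·β' ≈ 1.38478 ∉ [0.1, 0.9) ⇒ out
candidate 3: (m,n)=(8,16) → π∥ = 8+16·β ≈ 46.62742, π⊥ = 8+16·β' ≈ 1.37258 ∉ [0.1, 0.9) ⇒ out
candidate 4: (m,n)=(-14,0) → π∥ = -14+0·β ≈ -14.00000, π⊥ = -14+0·β' ≈ -14.00000 ∉ [0.1, 0.9) ⇒ out
candidate 5: (m,n)=(7,16) → π∥ = 7+16·β ≈ 45.62742, π⊥ = 7+16·β' ≈ 0.37258 ∈ [0.1, 0.9) ⇒ IN Λ
candidate 6: (m,n)=(1,4) → π∥ = 1+4·β ≈ 10.65685, π⊥ = 1+4·β' ≈ -0.65685 ∉ [0.1, 0.9) ⇒ out
candidate 7: (m,n)=(6,14) → π∥ = 6+14·β ≈ 39.79899, π⊥ = 6+14·β' ≈ 0.20101 ∈ [0.1, 0.9) ⇒ IN Λ
candidate 8: (m,n)=(-7,-18) → π∥ = -7-18·β ≈ -50.45584, π⊥ = -7-18·β' ≈ 0.45584 ∈ [0.1, 0.9) ⇒ IN Λ

1, 5, 7, 8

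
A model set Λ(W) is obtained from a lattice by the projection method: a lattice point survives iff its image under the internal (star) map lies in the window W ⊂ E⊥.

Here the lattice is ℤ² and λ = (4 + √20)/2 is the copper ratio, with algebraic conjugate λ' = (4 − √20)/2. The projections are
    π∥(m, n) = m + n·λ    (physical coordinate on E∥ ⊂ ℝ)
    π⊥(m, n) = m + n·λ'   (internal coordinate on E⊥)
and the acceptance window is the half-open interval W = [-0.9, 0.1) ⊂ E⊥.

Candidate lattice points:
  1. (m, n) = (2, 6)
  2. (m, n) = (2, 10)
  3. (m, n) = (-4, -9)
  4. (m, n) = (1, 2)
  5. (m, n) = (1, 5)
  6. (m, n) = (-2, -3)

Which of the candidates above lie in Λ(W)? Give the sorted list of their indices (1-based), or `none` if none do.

2, 5

Numerically λ ≈ 4.236068 and λ' = −1/λ ≈ -0.236068.
#1 (2,6): internal coord 2 + (6)·λ' = +0.583592; +0.583592 ∉ [-0.9, 0.1) → out
#2 (2,10): internal coord 2 + (10)·λ' = -0.360680; -0.360680 ∈ [-0.9, 0.1) → IN Λ
#3 (-4,-9): internal coord -4 + (-9)·λ' = -1.875388; -1.875388 ∉ [-0.9, 0.1) → out
#4 (1,2): internal coord 1 + (2)·λ' = +0.527864; +0.527864 ∉ [-0.9, 0.1) → out
#5 (1,5): internal coord 1 + (5)·λ' = -0.180340; -0.180340 ∈ [-0.9, 0.1) → IN Λ
#6 (-2,-3): internal coord -2 + (-3)·λ' = -1.291796; -1.291796 ∉ [-0.9, 0.1) → out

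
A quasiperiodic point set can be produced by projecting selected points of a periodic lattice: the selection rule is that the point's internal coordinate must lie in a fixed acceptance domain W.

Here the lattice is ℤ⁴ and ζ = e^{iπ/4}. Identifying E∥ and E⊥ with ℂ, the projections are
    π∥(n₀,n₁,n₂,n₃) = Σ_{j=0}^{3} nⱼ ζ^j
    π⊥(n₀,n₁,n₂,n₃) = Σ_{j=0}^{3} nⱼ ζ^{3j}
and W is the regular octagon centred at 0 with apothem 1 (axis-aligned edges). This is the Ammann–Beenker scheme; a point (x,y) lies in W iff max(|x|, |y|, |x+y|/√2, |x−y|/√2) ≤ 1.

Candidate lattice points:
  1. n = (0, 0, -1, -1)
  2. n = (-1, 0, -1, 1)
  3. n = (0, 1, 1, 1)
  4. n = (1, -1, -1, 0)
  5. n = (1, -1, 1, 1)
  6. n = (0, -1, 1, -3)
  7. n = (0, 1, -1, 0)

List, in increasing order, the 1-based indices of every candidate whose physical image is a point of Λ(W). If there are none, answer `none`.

1, 3

Internal map: ζ^{3j} for j=0..3 gives (1,0), (−√2/2,√2/2), (0,−1), (√2/2,√2/2).
#1 (0, 0, -1, -1): internal (-0.7071, 0.2929); octagon support 0.7071 vs apothem 1 → ∈ W
#2 (-1, 0, -1, 1): internal (-0.2929, 1.7071); octagon support 1.7071 vs apothem 1 → ∉ W
#3 (0, 1, 1, 1): internal (0.0000, 0.4142); octagon support 0.4142 vs apothem 1 → ∈ W
#4 (1, -1, -1, 0): internal (1.7071, 0.2929); octagon support 1.7071 vs apothem 1 → ∉ W
#5 (1, -1, 1, 1): internal (2.4142, -1.0000); octagon support 2.4142 vs apothem 1 → ∉ W
#6 (0, -1, 1, -3): internal (-1.4142, -3.8284); octagon support 3.8284 vs apothem 1 → ∉ W
#7 (0, 1, -1, 0): internal (-0.7071, 1.7071); octagon support 1.7071 vs apothem 1 → ∉ W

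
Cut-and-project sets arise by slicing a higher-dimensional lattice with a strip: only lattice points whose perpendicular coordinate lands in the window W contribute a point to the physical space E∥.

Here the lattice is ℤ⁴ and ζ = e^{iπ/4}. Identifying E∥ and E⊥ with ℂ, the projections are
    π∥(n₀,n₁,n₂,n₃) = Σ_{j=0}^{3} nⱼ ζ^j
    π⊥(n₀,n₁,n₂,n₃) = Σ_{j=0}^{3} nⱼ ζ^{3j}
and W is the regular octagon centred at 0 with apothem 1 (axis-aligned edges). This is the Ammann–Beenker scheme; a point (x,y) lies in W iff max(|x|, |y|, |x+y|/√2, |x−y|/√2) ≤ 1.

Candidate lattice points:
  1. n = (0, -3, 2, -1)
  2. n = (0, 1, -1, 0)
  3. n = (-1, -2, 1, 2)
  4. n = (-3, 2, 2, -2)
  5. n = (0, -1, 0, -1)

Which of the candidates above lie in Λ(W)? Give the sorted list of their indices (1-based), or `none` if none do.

none

π⊥(n) = n₀ + n₁ζ³ + n₂ζ⁶ + n₃ζ⁹ where ζ = e^{iπ/4}.
candidate 1: n = (0, -3, 2, -1) → π⊥ ≈ (+1.41421, -4.82843); max(|x|,|y|,|x±y|/√2) = 4.82843 > 1 ⇒ ∉ W
candidate 2: n = (0, 1, -1, 0) → π⊥ ≈ (-0.70711, +1.70711); max(|x|,|y|,|x±y|/√2) = 1.70711 > 1 ⇒ ∉ W
candidate 3: n = (-1, -2, 1, 2) → π⊥ ≈ (+1.82843, -1.00000); max(|x|,|y|,|x±y|/√2) = 2.00000 > 1 ⇒ ∉ W
candidate 4: n = (-3, 2, 2, -2) → π⊥ ≈ (-5.82843, -2.00000); max(|x|,|y|,|x±y|/√2) = 5.82843 > 1 ⇒ ∉ W
candidate 5: n = (0, -1, 0, -1) → π⊥ ≈ (+0.00000, -1.41421); max(|x|,|y|,|x±y|/√2) = 1.41421 > 1 ⇒ ∉ W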